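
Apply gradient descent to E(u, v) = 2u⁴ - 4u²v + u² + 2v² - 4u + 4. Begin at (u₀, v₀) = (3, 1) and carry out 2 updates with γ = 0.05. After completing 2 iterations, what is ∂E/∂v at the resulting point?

-46186.96020736

∇E = (8u³ - 8uv + 2u - 4, -4u² + 4v)
(u₁, v₁) = (3, 1) − 0.05·(194, -32) = (-6.7, 2.6)
(u₂, v₂) = (-6.7, 2.6) − 0.05·(-2284.144, -169.16) = (107.5072, 11.058)
∂E/∂v at (107.5072, 11.058) = -46186.96020736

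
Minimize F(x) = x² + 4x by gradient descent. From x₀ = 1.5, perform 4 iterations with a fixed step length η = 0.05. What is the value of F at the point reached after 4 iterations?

F′(x) = 2x + 4
x₁ = 1.5 − 0.05·7 = 1.15
x₂ = 1.15 − 0.05·6.3 = 0.835
x₃ = 0.835 − 0.05·5.67 = 0.5515
x₄ = 0.5515 − 0.05·5.103 = 0.29635
F(0.29635) = 1.2732233225

1.2732233225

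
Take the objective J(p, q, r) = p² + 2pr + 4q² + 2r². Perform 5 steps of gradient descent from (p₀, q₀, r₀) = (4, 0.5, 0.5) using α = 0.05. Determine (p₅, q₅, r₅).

∇J = (2p + 2r, 8q, 2p + 4r)
Step 1: at (4, 0.5, 0.5), ∇J = (9, 4, 10) → (4, 0.5, 0.5) − 0.05·(9, 4, 10) = (3.55, 0.3, 0)
Step 2: at (3.55, 0.3, 0), ∇J = (7.1, 2.4, 7.1) → (3.55, 0.3, 0) − 0.05·(7.1, 2.4, 7.1) = (3.195, 0.18, -0.355)
Step 3: at (3.195, 0.18, -0.355), ∇J = (5.68, 1.44, 4.97) → (3.195, 0.18, -0.355) − 0.05·(5.68, 1.44, 4.97) = (2.911, 0.108, -0.6035)
Step 4: at (2.911, 0.108, -0.6035), ∇J = (4.615, 0.864, 3.408) → (2.911, 0.108, -0.6035) − 0.05·(4.615, 0.864, 3.408) = (2.68025, 0.0648, -0.7739)
Step 5: at (2.68025, 0.0648, -0.7739), ∇J = (3.8127, 0.5184, 2.2649) → (2.68025, 0.0648, -0.7739) − 0.05·(3.8127, 0.5184, 2.2649) = (2.489615, 0.03888, -0.887145)

(2.489615, 0.03888, -0.887145)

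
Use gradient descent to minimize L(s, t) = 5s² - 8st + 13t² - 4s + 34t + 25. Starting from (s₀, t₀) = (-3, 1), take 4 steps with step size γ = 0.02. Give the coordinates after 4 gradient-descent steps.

(-1.41101568, -1.69950464)

∇L = (10s - 8t - 4, -8s + 26t + 34)
Step 1: at (-3, 1), ∇L = (-42, 84) → (-3, 1) − 0.02·(-42, 84) = (-2.16, -0.68)
Step 2: at (-2.16, -0.68), ∇L = (-20.16, 33.6) → (-2.16, -0.68) − 0.02·(-20.16, 33.6) = (-1.7568, -1.352)
Step 3: at (-1.7568, -1.352), ∇L = (-10.752, 12.9024) → (-1.7568, -1.352) − 0.02·(-10.752, 12.9024) = (-1.54176, -1.610048)
Step 4: at (-1.54176, -1.610048), ∇L = (-6.537216, 4.472832) → (-1.54176, -1.610048) − 0.02·(-6.537216, 4.472832) = (-1.41101568, -1.69950464)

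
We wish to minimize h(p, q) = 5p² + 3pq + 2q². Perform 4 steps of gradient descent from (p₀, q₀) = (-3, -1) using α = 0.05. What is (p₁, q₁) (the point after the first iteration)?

(-1.35, -0.35)

∇h = (10p + 3q, 3p + 4q)
Step 1: at (-3, -1), ∇h = (-33, -13) → (-3, -1) − 0.05·(-33, -13) = (-1.35, -0.35)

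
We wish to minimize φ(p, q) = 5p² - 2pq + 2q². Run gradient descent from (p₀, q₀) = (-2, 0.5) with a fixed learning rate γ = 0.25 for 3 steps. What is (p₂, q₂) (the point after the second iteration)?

∇φ = (10p - 2q, -2p + 4q)
Step 1: at (-2, 0.5), ∇φ = (-21, 6) → (-2, 0.5) − 0.25·(-21, 6) = (3.25, -1)
Step 2: at (3.25, -1), ∇φ = (34.5, -10.5) → (3.25, -1) − 0.25·(34.5, -10.5) = (-5.375, 1.625)

(-5.375, 1.625)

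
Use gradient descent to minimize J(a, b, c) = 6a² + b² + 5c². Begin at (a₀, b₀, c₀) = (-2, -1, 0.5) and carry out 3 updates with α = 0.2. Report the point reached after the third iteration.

∇J = (12a, 2b, 10c)
Step 1: at (-2, -1, 0.5), ∇J = (-24, -2, 5) → (-2, -1, 0.5) − 0.2·(-24, -2, 5) = (2.8, -0.6, -0.5)
Step 2: at (2.8, -0.6, -0.5), ∇J = (33.6, -1.2, -5) → (2.8, -0.6, -0.5) − 0.2·(33.6, -1.2, -5) = (-3.92, -0.36, 0.5)
Step 3: at (-3.92, -0.36, 0.5), ∇J = (-47.04, -0.72, 5) → (-3.92, -0.36, 0.5) − 0.2·(-47.04, -0.72, 5) = (5.488, -0.216, -0.5)

(5.488, -0.216, -0.5)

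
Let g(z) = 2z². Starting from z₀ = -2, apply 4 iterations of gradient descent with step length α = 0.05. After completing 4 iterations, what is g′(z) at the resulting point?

-3.2768

g′(z) = 4z
z₁ = -2 − 0.05·(-8) = -1.6
z₂ = -1.6 − 0.05·(-6.4) = -1.28
z₃ = -1.28 − 0.05·(-5.12) = -1.024
z₄ = -1.024 − 0.05·(-4.096) = -0.8192
g′(z) at (-0.8192) = -3.2768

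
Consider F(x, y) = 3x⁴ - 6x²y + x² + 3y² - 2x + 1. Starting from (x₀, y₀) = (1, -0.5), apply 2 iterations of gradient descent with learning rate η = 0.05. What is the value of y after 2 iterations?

-0.032

∇F = (12x³ - 12xy + 2x - 2, -6x² + 6y)
(x₁, y₁) = (1, -0.5) − 0.05·(18, -9) = (0.1, -0.05)
(x₂, y₂) = (0.1, -0.05) − 0.05·(-1.728, -0.36) = (0.1864, -0.032)
y = -0.032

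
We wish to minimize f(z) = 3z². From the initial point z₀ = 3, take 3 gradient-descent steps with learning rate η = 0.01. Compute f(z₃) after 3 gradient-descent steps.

18.626484088512

f′(z) = 6z
Step 1: f′(3) = 18; z₁ = 3 − 0.01·18 = 2.82
Step 2: f′(2.82) = 16.92; z₂ = 2.82 − 0.01·16.92 = 2.6508
Step 3: f′(2.6508) = 15.9048; z₃ = 2.6508 − 0.01·15.9048 = 2.491752
f(2.491752) = 18.626484088512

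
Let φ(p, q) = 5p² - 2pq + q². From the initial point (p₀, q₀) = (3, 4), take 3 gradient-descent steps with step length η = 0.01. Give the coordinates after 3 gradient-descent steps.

∇φ = (10p - 2q, -2p + 2q)
(p₁, q₁) = (3, 4) − 0.01·(22, 2) = (2.78, 3.98)
(p₂, q₂) = (2.78, 3.98) − 0.01·(19.84, 2.4) = (2.5816, 3.956)
(p₃, q₃) = (2.5816, 3.956) − 0.01·(17.904, 2.7488) = (2.40256, 3.928512)

(2.40256, 3.928512)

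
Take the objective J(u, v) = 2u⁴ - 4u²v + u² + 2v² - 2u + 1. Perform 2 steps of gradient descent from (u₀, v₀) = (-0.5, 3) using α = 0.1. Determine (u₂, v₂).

(-1.0584, 1.816)

∇J = (8u³ - 8uv + 2u - 2, -4u² + 4v)
(u₁, v₁) = (-0.5, 3) − 0.1·(8, 11) = (-1.3, 1.9)
(u₂, v₂) = (-1.3, 1.9) − 0.1·(-2.416, 0.84) = (-1.0584, 1.816)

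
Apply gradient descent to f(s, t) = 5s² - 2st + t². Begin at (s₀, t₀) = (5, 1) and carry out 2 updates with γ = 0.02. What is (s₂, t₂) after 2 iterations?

∇f = (10s - 2t, -2s + 2t)
(s₁, t₁) = (5, 1) − 0.02·(48, -8) = (4.04, 1.16)
(s₂, t₂) = (4.04, 1.16) − 0.02·(38.08, -5.76) = (3.2784, 1.2752)

(3.2784, 1.2752)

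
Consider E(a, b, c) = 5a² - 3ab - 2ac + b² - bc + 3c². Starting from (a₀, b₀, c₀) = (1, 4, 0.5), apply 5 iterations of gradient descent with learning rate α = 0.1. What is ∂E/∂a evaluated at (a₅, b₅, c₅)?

∇E = (10a - 3b - 2c, -3a + 2b - c, -2a - b + 6c)
Step 1: at (1, 4, 0.5), ∇E = (-3, 4.5, -3) → (1, 4, 0.5) − 0.1·(-3, 4.5, -3) = (1.3, 3.55, 0.8)
Step 2: at (1.3, 3.55, 0.8), ∇E = (0.75, 2.4, -1.35) → (1.3, 3.55, 0.8) − 0.1·(0.75, 2.4, -1.35) = (1.225, 3.31, 0.935)
Step 3: at (1.225, 3.31, 0.935), ∇E = (0.45, 2.01, -0.15) → (1.225, 3.31, 0.935) − 0.1·(0.45, 2.01, -0.15) = (1.18, 3.109, 0.95)
Step 4: at (1.18, 3.109, 0.95), ∇E = (0.573, 1.728, 0.231) → (1.18, 3.109, 0.95) − 0.1·(0.573, 1.728, 0.231) = (1.1227, 2.9362, 0.9269)
Step 5: at (1.1227, 2.9362, 0.9269), ∇E = (0.5646, 1.5774, 0.3798) → (1.1227, 2.9362, 0.9269) − 0.1·(0.5646, 1.5774, 0.3798) = (1.06624, 2.77846, 0.88892)
∂E/∂a at (1.06624, 2.77846, 0.88892) = 0.54918

0.54918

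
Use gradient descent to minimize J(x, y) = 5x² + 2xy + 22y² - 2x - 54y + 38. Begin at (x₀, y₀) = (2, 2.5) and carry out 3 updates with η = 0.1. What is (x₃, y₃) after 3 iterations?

(-3.272, -53.804)

∇J = (10x + 2y - 2, 2x + 44y - 54)
(x₁, y₁) = (2, 2.5) − 0.1·(23, 60) = (-0.3, -3.5)
(x₂, y₂) = (-0.3, -3.5) − 0.1·(-12, -208.6) = (0.9, 17.36)
(x₃, y₃) = (0.9, 17.36) − 0.1·(41.72, 711.64) = (-3.272, -53.804)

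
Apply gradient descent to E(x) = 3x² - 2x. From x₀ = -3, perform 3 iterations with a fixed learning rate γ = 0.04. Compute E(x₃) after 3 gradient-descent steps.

E′(x) = 6x - 2
Step 1: E′(-3) = -20; x₁ = -3 − 0.04·(-20) = -2.2
Step 2: E′(-2.2) = -15.2; x₂ = -2.2 − 0.04·(-15.2) = -1.592
Step 3: E′(-1.592) = -11.552; x₃ = -1.592 − 0.04·(-11.552) = -1.12992
E(-1.12992) = 6.0899976192

6.0899976192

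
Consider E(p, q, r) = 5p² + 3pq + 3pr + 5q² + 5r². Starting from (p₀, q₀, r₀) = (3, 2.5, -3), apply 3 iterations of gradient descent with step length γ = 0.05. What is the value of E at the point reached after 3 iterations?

∇E = (10p + 3q + 3r, 3p + 10q, 3p + 10r)
Step 1: at (3, 2.5, -3), ∇E = (28.5, 34, -21) → (3, 2.5, -3) − 0.05·(28.5, 34, -21) = (1.575, 0.8, -1.95)
Step 2: at (1.575, 0.8, -1.95), ∇E = (12.3, 12.725, -14.775) → (1.575, 0.8, -1.95) − 0.05·(12.3, 12.725, -14.775) = (0.96, 0.16375, -1.21125)
Step 3: at (0.96, 0.16375, -1.21125), ∇E = (6.4575, 4.5175, -9.2325) → (0.96, 0.16375, -1.21125) − 0.05·(6.4575, 4.5175, -9.2325) = (0.637125, -0.062125, -0.749625)
E(0.637125, -0.062125, -0.749625) = 3.307068453125

3.307068453125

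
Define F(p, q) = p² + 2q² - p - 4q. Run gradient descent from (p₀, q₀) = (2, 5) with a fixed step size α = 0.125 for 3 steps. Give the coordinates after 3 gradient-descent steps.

(1.1328125, 1.5)

∇F = (2p - 1, 4q - 4)
(p₁, q₁) = (2, 5) − 0.125·(3, 16) = (1.625, 3)
(p₂, q₂) = (1.625, 3) − 0.125·(2.25, 8) = (1.34375, 2)
(p₃, q₃) = (1.34375, 2) − 0.125·(1.6875, 4) = (1.1328125, 1.5)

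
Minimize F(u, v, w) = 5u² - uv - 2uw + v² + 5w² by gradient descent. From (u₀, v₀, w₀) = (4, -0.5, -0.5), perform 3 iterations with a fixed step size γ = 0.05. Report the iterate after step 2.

∇F = (10u - v - 2w, -u + 2v, -2u + 10w)
(u₁, v₁, w₁) = (4, -0.5, -0.5) − 0.05·(41.5, -5, -13) = (1.925, -0.25, 0.15)
(u₂, v₂, w₂) = (1.925, -0.25, 0.15) − 0.05·(19.2, -2.425, -2.35) = (0.965, -0.12875, 0.2675)

(0.965, -0.12875, 0.2675)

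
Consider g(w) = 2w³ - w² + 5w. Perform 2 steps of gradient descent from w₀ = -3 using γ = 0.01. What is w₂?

-4.57235

g′(w) = 6w² - 2w + 5
Step 1: g′(-3) = 65; w₁ = -3 − 0.01·65 = -3.65
Step 2: g′(-3.65) = 92.235; w₂ = -3.65 − 0.01·92.235 = -4.57235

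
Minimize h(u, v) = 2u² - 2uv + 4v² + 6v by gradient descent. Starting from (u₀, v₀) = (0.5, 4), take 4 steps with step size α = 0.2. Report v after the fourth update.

∇h = (4u - 2v, -2u + 8v + 6)
(u₁, v₁) = (0.5, 4) − 0.2·(-6, 37) = (1.7, -3.4)
(u₂, v₂) = (1.7, -3.4) − 0.2·(13.6, -24.6) = (-1.02, 1.52)
(u₃, v₃) = (-1.02, 1.52) − 0.2·(-7.12, 20.2) = (0.404, -2.52)
(u₄, v₄) = (0.404, -2.52) − 0.2·(6.656, -14.968) = (-0.9272, 0.4736)
v = 0.4736

0.4736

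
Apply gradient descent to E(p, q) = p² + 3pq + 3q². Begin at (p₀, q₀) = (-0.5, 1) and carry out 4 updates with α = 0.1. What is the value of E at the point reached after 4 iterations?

0.1190838775

∇E = (2p + 3q, 3p + 6q)
(p₁, q₁) = (-0.5, 1) − 0.1·(2, 4.5) = (-0.7, 0.55)
(p₂, q₂) = (-0.7, 0.55) − 0.1·(0.25, 1.2) = (-0.725, 0.43)
(p₃, q₃) = (-0.725, 0.43) − 0.1·(-0.16, 0.405) = (-0.709, 0.3895)
(p₄, q₄) = (-0.709, 0.3895) − 0.1·(-0.2495, 0.21) = (-0.68405, 0.3685)
E(-0.68405, 0.3685) = 0.1190838775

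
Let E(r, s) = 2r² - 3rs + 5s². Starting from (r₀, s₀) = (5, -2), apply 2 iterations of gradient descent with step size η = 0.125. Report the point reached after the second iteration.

∇E = (4r - 3s, -3r + 10s)
Step 1: at (5, -2), ∇E = (26, -35) → (5, -2) − 0.125·(26, -35) = (1.75, 2.375)
Step 2: at (1.75, 2.375), ∇E = (-0.125, 18.5) → (1.75, 2.375) − 0.125·(-0.125, 18.5) = (1.765625, 0.0625)

(1.765625, 0.0625)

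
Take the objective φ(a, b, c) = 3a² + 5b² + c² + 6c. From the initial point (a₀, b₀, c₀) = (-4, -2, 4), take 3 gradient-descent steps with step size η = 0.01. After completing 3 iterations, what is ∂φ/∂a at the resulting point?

-19.934016

∇φ = (6a, 10b, 2c + 6)
Step 1: at (-4, -2, 4), ∇φ = (-24, -20, 14) → (-4, -2, 4) − 0.01·(-24, -20, 14) = (-3.76, -1.8, 3.86)
Step 2: at (-3.76, -1.8, 3.86), ∇φ = (-22.56, -18, 13.72) → (-3.76, -1.8, 3.86) − 0.01·(-22.56, -18, 13.72) = (-3.5344, -1.62, 3.7228)
Step 3: at (-3.5344, -1.62, 3.7228), ∇φ = (-21.2064, -16.2, 13.4456) → (-3.5344, -1.62, 3.7228) − 0.01·(-21.2064, -16.2, 13.4456) = (-3.322336, -1.458, 3.588344)
∂φ/∂a at (-3.322336, -1.458, 3.588344) = -19.934016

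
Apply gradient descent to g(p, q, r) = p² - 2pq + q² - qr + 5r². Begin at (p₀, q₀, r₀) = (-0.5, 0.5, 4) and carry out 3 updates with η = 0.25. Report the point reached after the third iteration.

∇g = (2p - 2q, -2p + 2q - r, -q + 10r)
(p₁, q₁, r₁) = (-0.5, 0.5, 4) − 0.25·(-2, -2, 39.5) = (0, 1, -5.875)
(p₂, q₂, r₂) = (0, 1, -5.875) − 0.25·(-2, 7.875, -59.75) = (0.5, -0.96875, 9.0625)
(p₃, q₃, r₃) = (0.5, -0.96875, 9.0625) − 0.25·(2.9375, -12, 91.59375) = (-0.234375, 2.03125, -13.8359375)

(-0.234375, 2.03125, -13.8359375)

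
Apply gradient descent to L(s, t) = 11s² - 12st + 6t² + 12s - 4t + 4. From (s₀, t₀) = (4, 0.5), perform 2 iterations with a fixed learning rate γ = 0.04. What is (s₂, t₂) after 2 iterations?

(0.672, 1.492)

∇L = (22s - 12t + 12, -12s + 12t - 4)
(s₁, t₁) = (4, 0.5) − 0.04·(94, -46) = (0.24, 2.34)
(s₂, t₂) = (0.24, 2.34) − 0.04·(-10.8, 21.2) = (0.672, 1.492)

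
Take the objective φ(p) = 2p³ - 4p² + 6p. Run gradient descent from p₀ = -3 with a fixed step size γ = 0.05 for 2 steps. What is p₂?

φ′(p) = 6p² - 8p + 6
p₁ = -3 − 0.05·84 = -7.2
p₂ = -7.2 − 0.05·374.64 = -25.932

-25.932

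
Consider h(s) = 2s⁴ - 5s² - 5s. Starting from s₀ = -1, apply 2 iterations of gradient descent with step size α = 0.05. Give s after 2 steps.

-0.77935

h′(s) = 8s³ - 10s - 5
Step 1: h′(-1) = -3; s₁ = -1 − 0.05·(-3) = -0.85
Step 2: h′(-0.85) = -1.413; s₂ = -0.85 − 0.05·(-1.413) = -0.77935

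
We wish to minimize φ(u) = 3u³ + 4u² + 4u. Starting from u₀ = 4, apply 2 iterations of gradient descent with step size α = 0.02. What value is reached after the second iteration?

0.2272

φ′(u) = 9u² + 8u + 4
Step 1: φ′(4) = 180; u₁ = 4 − 0.02·180 = 0.4
Step 2: φ′(0.4) = 8.64; u₂ = 0.4 − 0.02·8.64 = 0.2272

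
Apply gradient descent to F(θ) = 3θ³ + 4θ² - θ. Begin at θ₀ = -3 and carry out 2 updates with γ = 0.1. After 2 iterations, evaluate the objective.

-932309.667136512

F′(θ) = 9θ² + 8θ - 1
θ₁ = -3 − 0.1·56 = -8.6
θ₂ = -8.6 − 0.1·595.84 = -68.184
F(-68.184) = -932309.667136512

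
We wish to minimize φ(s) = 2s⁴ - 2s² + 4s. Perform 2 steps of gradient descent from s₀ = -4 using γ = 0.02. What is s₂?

φ′(s) = 8s³ - 4s + 4
Step 1: φ′(-4) = -492; s₁ = -4 − 0.02·(-492) = 5.84
Step 2: φ′(5.84) = 1574.053632; s₂ = 5.84 − 0.02·1574.053632 = -25.64107264

-25.64107264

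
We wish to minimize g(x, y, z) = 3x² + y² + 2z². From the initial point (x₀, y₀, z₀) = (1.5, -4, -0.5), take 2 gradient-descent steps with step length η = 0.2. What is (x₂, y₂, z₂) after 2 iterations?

∇g = (6x, 2y, 4z)
(x₁, y₁, z₁) = (1.5, -4, -0.5) − 0.2·(9, -8, -2) = (-0.3, -2.4, -0.1)
(x₂, y₂, z₂) = (-0.3, -2.4, -0.1) − 0.2·(-1.8, -4.8, -0.4) = (0.06, -1.44, -0.02)

(0.06, -1.44, -0.02)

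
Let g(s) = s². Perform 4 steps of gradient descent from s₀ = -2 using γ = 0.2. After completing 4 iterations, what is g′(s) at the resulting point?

-0.5184

g′(s) = 2s
Step 1: g′(-2) = -4; s₁ = -2 − 0.2·(-4) = -1.2
Step 2: g′(-1.2) = -2.4; s₂ = -1.2 − 0.2·(-2.4) = -0.72
Step 3: g′(-0.72) = -1.44; s₃ = -0.72 − 0.2·(-1.44) = -0.432
Step 4: g′(-0.432) = -0.864; s₄ = -0.432 − 0.2·(-0.864) = -0.2592
g′(s) at (-0.2592) = -0.5184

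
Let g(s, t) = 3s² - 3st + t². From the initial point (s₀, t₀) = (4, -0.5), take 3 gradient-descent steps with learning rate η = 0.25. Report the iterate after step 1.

(-2.375, 2.75)

∇g = (6s - 3t, -3s + 2t)
Step 1: at (4, -0.5), ∇g = (25.5, -13) → (4, -0.5) − 0.25·(25.5, -13) = (-2.375, 2.75)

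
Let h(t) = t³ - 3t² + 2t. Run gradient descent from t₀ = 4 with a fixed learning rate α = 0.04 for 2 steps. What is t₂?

2.539008

h′(t) = 3t² - 6t + 2
Step 1: h′(4) = 26; t₁ = 4 − 0.04·26 = 2.96
Step 2: h′(2.96) = 10.5248; t₂ = 2.96 − 0.04·10.5248 = 2.539008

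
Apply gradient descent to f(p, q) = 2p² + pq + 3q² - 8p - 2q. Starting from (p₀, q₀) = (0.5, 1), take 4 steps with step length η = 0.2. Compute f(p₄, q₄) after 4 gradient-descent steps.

∇f = (4p + q - 8, p + 6q - 2)
Step 1: at (0.5, 1), ∇f = (-5, 4.5) → (0.5, 1) − 0.2·(-5, 4.5) = (1.5, 0.1)
Step 2: at (1.5, 0.1), ∇f = (-1.9, 0.1) → (1.5, 0.1) − 0.2·(-1.9, 0.1) = (1.88, 0.08)
Step 3: at (1.88, 0.08), ∇f = (-0.4, 0.36) → (1.88, 0.08) − 0.2·(-0.4, 0.36) = (1.96, 0.008)
Step 4: at (1.96, 0.008), ∇f = (-0.152, 0.008) → (1.96, 0.008) − 0.2·(-0.152, 0.008) = (1.9904, 0.0064)
f(1.9904, 0.0064) = -7.99975424

-7.99975424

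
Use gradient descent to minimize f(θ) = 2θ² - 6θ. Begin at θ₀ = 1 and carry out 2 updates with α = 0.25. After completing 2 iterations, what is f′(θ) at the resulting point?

f′(θ) = 4θ - 6
θ₁ = 1 − 0.25·(-2) = 1.5
θ₂ = 1.5 − 0.25·0 = 1.5
f′(θ) at (1.5) = 0

0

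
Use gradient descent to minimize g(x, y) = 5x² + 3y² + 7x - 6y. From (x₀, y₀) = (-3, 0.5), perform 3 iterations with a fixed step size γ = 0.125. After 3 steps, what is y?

∇g = (10x + 7, 6y - 6)
(x₁, y₁) = (-3, 0.5) − 0.125·(-23, -3) = (-0.125, 0.875)
(x₂, y₂) = (-0.125, 0.875) − 0.125·(5.75, -0.75) = (-0.84375, 0.96875)
(x₃, y₃) = (-0.84375, 0.96875) − 0.125·(-1.4375, -0.1875) = (-0.6640625, 0.9921875)
y = 0.9921875

0.9921875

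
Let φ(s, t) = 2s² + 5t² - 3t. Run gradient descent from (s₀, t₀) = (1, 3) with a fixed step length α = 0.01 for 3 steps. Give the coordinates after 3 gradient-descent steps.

∇φ = (4s, 10t - 3)
(s₁, t₁) = (1, 3) − 0.01·(4, 27) = (0.96, 2.73)
(s₂, t₂) = (0.96, 2.73) − 0.01·(3.84, 24.3) = (0.9216, 2.487)
(s₃, t₃) = (0.9216, 2.487) − 0.01·(3.6864, 21.87) = (0.884736, 2.2683)

(0.884736, 2.2683)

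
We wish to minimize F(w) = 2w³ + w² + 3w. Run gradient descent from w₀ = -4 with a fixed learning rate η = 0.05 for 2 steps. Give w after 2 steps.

-29.77575

F′(w) = 6w² + 2w + 3
w₁ = -4 − 0.05·91 = -8.55
w₂ = -8.55 − 0.05·424.515 = -29.77575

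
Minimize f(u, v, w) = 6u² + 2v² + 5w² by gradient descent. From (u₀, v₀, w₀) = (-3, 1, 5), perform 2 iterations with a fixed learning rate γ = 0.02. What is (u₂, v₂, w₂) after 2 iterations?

∇f = (12u, 4v, 10w)
(u₁, v₁, w₁) = (-3, 1, 5) − 0.02·(-36, 4, 50) = (-2.28, 0.92, 4)
(u₂, v₂, w₂) = (-2.28, 0.92, 4) − 0.02·(-27.36, 3.68, 40) = (-1.7328, 0.8464, 3.2)

(-1.7328, 0.8464, 3.2)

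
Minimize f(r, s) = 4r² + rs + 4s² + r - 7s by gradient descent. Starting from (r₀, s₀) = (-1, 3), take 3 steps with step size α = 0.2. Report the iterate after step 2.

(-0.04, 1.56)

∇f = (8r + s + 1, r + 8s - 7)
Step 1: at (-1, 3), ∇f = (-4, 16) → (-1, 3) − 0.2·(-4, 16) = (-0.2, -0.2)
Step 2: at (-0.2, -0.2), ∇f = (-0.8, -8.8) → (-0.2, -0.2) − 0.2·(-0.8, -8.8) = (-0.04, 1.56)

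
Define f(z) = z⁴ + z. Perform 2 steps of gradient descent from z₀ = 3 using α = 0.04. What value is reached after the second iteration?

f′(z) = 4z³ + 1
z₁ = 3 − 0.04·109 = -1.36
z₂ = -1.36 − 0.04·(-9.061824) = -0.99752704

-0.99752704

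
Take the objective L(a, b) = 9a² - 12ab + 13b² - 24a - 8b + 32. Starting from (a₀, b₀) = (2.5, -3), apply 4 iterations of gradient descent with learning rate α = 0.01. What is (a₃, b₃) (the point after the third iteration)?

(1.427476, -0.504784)

∇L = (18a - 12b - 24, -12a + 26b - 8)
Step 1: at (2.5, -3), ∇L = (57, -116) → (2.5, -3) − 0.01·(57, -116) = (1.93, -1.84)
Step 2: at (1.93, -1.84), ∇L = (32.82, -79) → (1.93, -1.84) − 0.01·(32.82, -79) = (1.6018, -1.05)
Step 3: at (1.6018, -1.05), ∇L = (17.4324, -54.5216) → (1.6018, -1.05) − 0.01·(17.4324, -54.5216) = (1.427476, -0.504784)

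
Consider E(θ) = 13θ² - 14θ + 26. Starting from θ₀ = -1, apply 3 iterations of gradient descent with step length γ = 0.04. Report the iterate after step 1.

E′(θ) = 26θ - 14
Step 1: E′(-1) = -40; θ₁ = -1 − 0.04·(-40) = 0.6

0.6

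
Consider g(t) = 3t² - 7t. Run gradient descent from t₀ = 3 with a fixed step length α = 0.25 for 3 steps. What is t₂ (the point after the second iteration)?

g′(t) = 6t - 7
t₁ = 3 − 0.25·11 = 0.25
t₂ = 0.25 − 0.25·(-5.5) = 1.625

1.625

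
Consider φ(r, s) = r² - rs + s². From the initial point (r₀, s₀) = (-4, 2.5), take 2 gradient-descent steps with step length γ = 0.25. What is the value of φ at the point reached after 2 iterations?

0.3017578125

∇φ = (2r - s, -r + 2s)
(r₁, s₁) = (-4, 2.5) − 0.25·(-10.5, 9) = (-1.375, 0.25)
(r₂, s₂) = (-1.375, 0.25) − 0.25·(-3, 1.875) = (-0.625, -0.21875)
φ(-0.625, -0.21875) = 0.3017578125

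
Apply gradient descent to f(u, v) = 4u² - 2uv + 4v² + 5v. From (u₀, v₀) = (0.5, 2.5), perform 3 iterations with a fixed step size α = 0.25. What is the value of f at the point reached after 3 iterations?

∇f = (8u - 2v, -2u + 8v + 5)
Step 1: at (0.5, 2.5), ∇f = (-1, 24) → (0.5, 2.5) − 0.25·(-1, 24) = (0.75, -3.5)
Step 2: at (0.75, -3.5), ∇f = (13, -24.5) → (0.75, -3.5) − 0.25·(13, -24.5) = (-2.5, 2.625)
Step 3: at (-2.5, 2.625), ∇f = (-25.25, 31) → (-2.5, 2.625) − 0.25·(-25.25, 31) = (3.8125, -5.125)
f(3.8125, -5.125) = 176.65625

176.65625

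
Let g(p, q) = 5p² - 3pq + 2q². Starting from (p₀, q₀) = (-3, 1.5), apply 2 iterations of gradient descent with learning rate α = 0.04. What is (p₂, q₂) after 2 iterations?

∇g = (10p - 3q, -3p + 4q)
(p₁, q₁) = (-3, 1.5) − 0.04·(-34.5, 15) = (-1.62, 0.9)
(p₂, q₂) = (-1.62, 0.9) − 0.04·(-18.9, 8.46) = (-0.864, 0.5616)

(-0.864, 0.5616)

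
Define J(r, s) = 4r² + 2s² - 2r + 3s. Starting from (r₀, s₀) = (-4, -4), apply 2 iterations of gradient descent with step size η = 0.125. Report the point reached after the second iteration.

(0.25, -1.5625)

∇J = (8r - 2, 4s + 3)
Step 1: at (-4, -4), ∇J = (-34, -13) → (-4, -4) − 0.125·(-34, -13) = (0.25, -2.375)
Step 2: at (0.25, -2.375), ∇J = (0, -6.5) → (0.25, -2.375) − 0.125·(0, -6.5) = (0.25, -1.5625)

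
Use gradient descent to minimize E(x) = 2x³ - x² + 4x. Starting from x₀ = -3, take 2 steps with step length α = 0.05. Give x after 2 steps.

E′(x) = 6x² - 2x + 4
Step 1: E′(-3) = 64; x₁ = -3 − 0.05·64 = -6.2
Step 2: E′(-6.2) = 247.04; x₂ = -6.2 − 0.05·247.04 = -18.552

-18.552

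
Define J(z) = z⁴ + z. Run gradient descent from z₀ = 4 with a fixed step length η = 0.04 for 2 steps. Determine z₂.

33.30770432

J′(z) = 4z³ + 1
z₁ = 4 − 0.04·257 = -6.28
z₂ = -6.28 − 0.04·(-989.692608) = 33.30770432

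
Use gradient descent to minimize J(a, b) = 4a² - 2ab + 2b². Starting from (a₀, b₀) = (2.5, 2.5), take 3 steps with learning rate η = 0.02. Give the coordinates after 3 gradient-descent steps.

∇J = (8a - 2b, -2a + 4b)
Step 1: at (2.5, 2.5), ∇J = (15, 5) → (2.5, 2.5) − 0.02·(15, 5) = (2.2, 2.4)
Step 2: at (2.2, 2.4), ∇J = (12.8, 5.2) → (2.2, 2.4) − 0.02·(12.8, 5.2) = (1.944, 2.296)
Step 3: at (1.944, 2.296), ∇J = (10.96, 5.296) → (1.944, 2.296) − 0.02·(10.96, 5.296) = (1.7248, 2.19008)

(1.7248, 2.19008)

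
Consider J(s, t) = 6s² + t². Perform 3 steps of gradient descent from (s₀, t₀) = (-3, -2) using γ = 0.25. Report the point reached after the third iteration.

∇J = (12s, 2t)
(s₁, t₁) = (-3, -2) − 0.25·(-36, -4) = (6, -1)
(s₂, t₂) = (6, -1) − 0.25·(72, -2) = (-12, -0.5)
(s₃, t₃) = (-12, -0.5) − 0.25·(-144, -1) = (24, -0.25)

(24, -0.25)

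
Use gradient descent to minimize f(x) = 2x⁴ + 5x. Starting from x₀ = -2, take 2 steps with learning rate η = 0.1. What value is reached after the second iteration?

-44.0552

f′(x) = 8x³ + 5
x₁ = -2 − 0.1·(-59) = 3.9
x₂ = 3.9 − 0.1·479.552 = -44.0552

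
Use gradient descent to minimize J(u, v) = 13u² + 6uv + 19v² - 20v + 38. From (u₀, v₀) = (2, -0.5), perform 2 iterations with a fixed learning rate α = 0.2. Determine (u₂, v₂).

(26.88, -18.98)

∇J = (26u + 6v, 6u + 38v - 20)
Step 1: at (2, -0.5), ∇J = (49, -27) → (2, -0.5) − 0.2·(49, -27) = (-7.8, 4.9)
Step 2: at (-7.8, 4.9), ∇J = (-173.4, 119.4) → (-7.8, 4.9) − 0.2·(-173.4, 119.4) = (26.88, -18.98)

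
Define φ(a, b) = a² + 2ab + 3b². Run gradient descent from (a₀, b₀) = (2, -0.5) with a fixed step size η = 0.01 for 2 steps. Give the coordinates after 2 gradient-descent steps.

(1.9408, -0.5188)

∇φ = (2a + 2b, 2a + 6b)
Step 1: at (2, -0.5), ∇φ = (3, 1) → (2, -0.5) − 0.01·(3, 1) = (1.97, -0.51)
Step 2: at (1.97, -0.51), ∇φ = (2.92, 0.88) → (1.97, -0.51) − 0.01·(2.92, 0.88) = (1.9408, -0.5188)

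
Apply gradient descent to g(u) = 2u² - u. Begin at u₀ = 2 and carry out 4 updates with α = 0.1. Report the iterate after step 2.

g′(u) = 4u - 1
u₁ = 2 − 0.1·7 = 1.3
u₂ = 1.3 − 0.1·4.2 = 0.88

0.88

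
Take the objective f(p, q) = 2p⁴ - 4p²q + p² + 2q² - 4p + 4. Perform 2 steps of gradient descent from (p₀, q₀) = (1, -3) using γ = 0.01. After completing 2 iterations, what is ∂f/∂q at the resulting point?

-11.9915273216

∇f = (8p³ - 8pq + 2p - 4, -4p² + 4q)
Step 1: at (1, -3), ∇f = (30, -16) → (1, -3) − 0.01·(30, -16) = (0.7, -2.84)
Step 2: at (0.7, -2.84), ∇f = (16.048, -13.32) → (0.7, -2.84) − 0.01·(16.048, -13.32) = (0.53952, -2.7068)
∂f/∂q at (0.53952, -2.7068) = -11.9915273216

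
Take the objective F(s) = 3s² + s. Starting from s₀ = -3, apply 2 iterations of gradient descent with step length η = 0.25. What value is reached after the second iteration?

-0.875

F′(s) = 6s + 1
Step 1: F′(-3) = -17; s₁ = -3 − 0.25·(-17) = 1.25
Step 2: F′(1.25) = 8.5; s₂ = 1.25 − 0.25·8.5 = -0.875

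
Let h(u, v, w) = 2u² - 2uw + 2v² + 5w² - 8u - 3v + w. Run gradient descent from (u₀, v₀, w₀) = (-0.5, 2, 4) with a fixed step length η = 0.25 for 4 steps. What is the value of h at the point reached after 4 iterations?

∇h = (4u - 2w - 8, 4v - 3, -2u + 10w + 1)
Step 1: at (-0.5, 2, 4), ∇h = (-18, 5, 42) → (-0.5, 2, 4) − 0.25·(-18, 5, 42) = (4, 0.75, -6.5)
Step 2: at (4, 0.75, -6.5), ∇h = (21, 0, -72) → (4, 0.75, -6.5) − 0.25·(21, 0, -72) = (-1.25, 0.75, 11.5)
Step 3: at (-1.25, 0.75, 11.5), ∇h = (-36, 0, 118.5) → (-1.25, 0.75, 11.5) − 0.25·(-36, 0, 118.5) = (7.75, 0.75, -18.125)
Step 4: at (7.75, 0.75, -18.125), ∇h = (59.25, 0, -195.75) → (7.75, 0.75, -18.125) − 0.25·(59.25, 0, -195.75) = (-7.0625, 0.75, 30.8125)
h(-7.0625, 0.75, 30.8125) = 5368.22265625

5368.22265625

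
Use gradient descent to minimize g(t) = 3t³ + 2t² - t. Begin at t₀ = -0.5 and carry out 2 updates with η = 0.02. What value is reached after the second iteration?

g′(t) = 9t² + 4t - 1
t₁ = -0.5 − 0.02·(-0.75) = -0.485
t₂ = -0.485 − 0.02·(-0.822975) = -0.4685405

-0.4685405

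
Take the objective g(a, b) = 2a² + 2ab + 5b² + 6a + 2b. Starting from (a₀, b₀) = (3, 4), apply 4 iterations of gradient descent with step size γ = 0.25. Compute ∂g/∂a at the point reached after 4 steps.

∇g = (4a + 2b + 6, 2a + 10b + 2)
Step 1: at (3, 4), ∇g = (26, 48) → (3, 4) − 0.25·(26, 48) = (-3.5, -8)
Step 2: at (-3.5, -8), ∇g = (-24, -85) → (-3.5, -8) − 0.25·(-24, -85) = (2.5, 13.25)
Step 3: at (2.5, 13.25), ∇g = (42.5, 139.5) → (2.5, 13.25) − 0.25·(42.5, 139.5) = (-8.125, -21.625)
Step 4: at (-8.125, -21.625), ∇g = (-69.75, -230.5) → (-8.125, -21.625) − 0.25·(-69.75, -230.5) = (9.3125, 36)
∂g/∂a at (9.3125, 36) = 115.25

115.25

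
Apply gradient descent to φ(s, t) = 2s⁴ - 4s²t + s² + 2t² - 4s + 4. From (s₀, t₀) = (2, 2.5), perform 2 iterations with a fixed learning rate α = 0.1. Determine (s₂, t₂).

(-0.8608, 1.924)

∇φ = (8s³ - 8st + 2s - 4, -4s² + 4t)
Step 1: at (2, 2.5), ∇φ = (24, -6) → (2, 2.5) − 0.1·(24, -6) = (-0.4, 3.1)
Step 2: at (-0.4, 3.1), ∇φ = (4.608, 11.76) → (-0.4, 3.1) − 0.1·(4.608, 11.76) = (-0.8608, 1.924)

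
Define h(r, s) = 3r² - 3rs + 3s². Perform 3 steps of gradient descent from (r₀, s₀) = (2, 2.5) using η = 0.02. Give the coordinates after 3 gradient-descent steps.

∇h = (6r - 3s, -3r + 6s)
(r₁, s₁) = (2, 2.5) − 0.02·(4.5, 9) = (1.91, 2.32)
(r₂, s₂) = (1.91, 2.32) − 0.02·(4.5, 8.19) = (1.82, 2.1562)
(r₃, s₃) = (1.82, 2.1562) − 0.02·(4.4514, 7.4772) = (1.730972, 2.006656)

(1.730972, 2.006656)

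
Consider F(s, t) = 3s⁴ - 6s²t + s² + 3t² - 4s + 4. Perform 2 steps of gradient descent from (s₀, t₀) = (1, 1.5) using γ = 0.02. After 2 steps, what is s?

1.21988096

∇F = (12s³ - 12st + 2s - 4, -6s² + 6t)
(s₁, t₁) = (1, 1.5) − 0.02·(-8, 3) = (1.16, 1.44)
(s₂, t₂) = (1.16, 1.44) − 0.02·(-2.994048, 0.5664) = (1.21988096, 1.428672)
s = 1.21988096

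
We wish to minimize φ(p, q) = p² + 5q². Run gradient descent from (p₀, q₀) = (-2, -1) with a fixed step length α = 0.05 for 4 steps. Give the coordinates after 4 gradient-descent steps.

∇φ = (2p, 10q)
Step 1: at (-2, -1), ∇φ = (-4, -10) → (-2, -1) − 0.05·(-4, -10) = (-1.8, -0.5)
Step 2: at (-1.8, -0.5), ∇φ = (-3.6, -5) → (-1.8, -0.5) − 0.05·(-3.6, -5) = (-1.62, -0.25)
Step 3: at (-1.62, -0.25), ∇φ = (-3.24, -2.5) → (-1.62, -0.25) − 0.05·(-3.24, -2.5) = (-1.458, -0.125)
Step 4: at (-1.458, -0.125), ∇φ = (-2.916, -1.25) → (-1.458, -0.125) − 0.05·(-2.916, -1.25) = (-1.3122, -0.0625)

(-1.3122, -0.0625)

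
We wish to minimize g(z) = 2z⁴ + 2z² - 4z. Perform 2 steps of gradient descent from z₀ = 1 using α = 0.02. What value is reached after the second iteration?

0.75796736

g′(z) = 8z³ + 4z - 4
z₁ = 1 − 0.02·8 = 0.84
z₂ = 0.84 − 0.02·4.101632 = 0.75796736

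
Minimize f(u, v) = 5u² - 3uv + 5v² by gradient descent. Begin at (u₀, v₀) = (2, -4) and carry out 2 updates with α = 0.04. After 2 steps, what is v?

-1.2096

∇f = (10u - 3v, -3u + 10v)
(u₁, v₁) = (2, -4) − 0.04·(32, -46) = (0.72, -2.16)
(u₂, v₂) = (0.72, -2.16) − 0.04·(13.68, -23.76) = (0.1728, -1.2096)
v = -1.2096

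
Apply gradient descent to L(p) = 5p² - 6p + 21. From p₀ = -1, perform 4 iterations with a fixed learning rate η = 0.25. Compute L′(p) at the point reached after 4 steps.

-81

L′(p) = 10p - 6
Step 1: L′(-1) = -16; p₁ = -1 − 0.25·(-16) = 3
Step 2: L′(3) = 24; p₂ = 3 − 0.25·24 = -3
Step 3: L′(-3) = -36; p₃ = -3 − 0.25·(-36) = 6
Step 4: L′(6) = 54; p₄ = 6 − 0.25·54 = -7.5
L′(p) at (-7.5) = -81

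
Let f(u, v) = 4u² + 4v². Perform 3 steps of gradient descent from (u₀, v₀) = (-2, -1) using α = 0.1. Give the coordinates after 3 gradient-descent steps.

∇f = (8u, 8v)
Step 1: at (-2, -1), ∇f = (-16, -8) → (-2, -1) − 0.1·(-16, -8) = (-0.4, -0.2)
Step 2: at (-0.4, -0.2), ∇f = (-3.2, -1.6) → (-0.4, -0.2) − 0.1·(-3.2, -1.6) = (-0.08, -0.04)
Step 3: at (-0.08, -0.04), ∇f = (-0.64, -0.32) → (-0.08, -0.04) − 0.1·(-0.64, -0.32) = (-0.016, -0.008)

(-0.016, -0.008)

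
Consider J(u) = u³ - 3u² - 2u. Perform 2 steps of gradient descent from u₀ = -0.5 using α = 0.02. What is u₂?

J′(u) = 3u² - 6u - 2
u₁ = -0.5 − 0.02·1.75 = -0.535
u₂ = -0.535 − 0.02·2.068675 = -0.5763735

-0.5763735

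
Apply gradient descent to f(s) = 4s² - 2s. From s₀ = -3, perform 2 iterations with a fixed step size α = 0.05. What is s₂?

-0.92

f′(s) = 8s - 2
s₁ = -3 − 0.05·(-26) = -1.7
s₂ = -1.7 − 0.05·(-15.6) = -0.92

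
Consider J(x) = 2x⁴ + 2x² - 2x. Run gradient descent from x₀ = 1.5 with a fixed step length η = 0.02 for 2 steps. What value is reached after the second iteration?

0.74056448

J′(x) = 8x³ + 4x - 2
x₁ = 1.5 − 0.02·31 = 0.88
x₂ = 0.88 − 0.02·6.971776 = 0.74056448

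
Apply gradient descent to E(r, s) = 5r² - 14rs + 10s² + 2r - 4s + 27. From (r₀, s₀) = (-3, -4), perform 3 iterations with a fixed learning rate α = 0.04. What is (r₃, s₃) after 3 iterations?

(-3.852992, -2.518912)

∇E = (10r - 14s + 2, -14r + 20s - 4)
(r₁, s₁) = (-3, -4) − 0.04·(28, -42) = (-4.12, -2.32)
(r₂, s₂) = (-4.12, -2.32) − 0.04·(-6.72, 7.28) = (-3.8512, -2.6112)
(r₃, s₃) = (-3.8512, -2.6112) − 0.04·(0.0448, -2.3072) = (-3.852992, -2.518912)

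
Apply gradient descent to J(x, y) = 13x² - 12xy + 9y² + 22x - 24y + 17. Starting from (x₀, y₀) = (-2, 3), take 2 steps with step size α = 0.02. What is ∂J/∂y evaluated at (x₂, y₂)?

∇J = (26x - 12y + 22, -12x + 18y - 24)
Step 1: at (-2, 3), ∇J = (-66, 54) → (-2, 3) − 0.02·(-66, 54) = (-0.68, 1.92)
Step 2: at (-0.68, 1.92), ∇J = (-18.72, 18.72) → (-0.68, 1.92) − 0.02·(-18.72, 18.72) = (-0.3056, 1.5456)
∂J/∂y at (-0.3056, 1.5456) = 7.488

7.488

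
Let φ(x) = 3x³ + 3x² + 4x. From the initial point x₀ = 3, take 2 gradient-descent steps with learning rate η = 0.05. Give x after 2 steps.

φ′(x) = 9x² + 6x + 4
Step 1: φ′(3) = 103; x₁ = 3 − 0.05·103 = -2.15
Step 2: φ′(-2.15) = 32.7025; x₂ = -2.15 − 0.05·32.7025 = -3.785125

-3.785125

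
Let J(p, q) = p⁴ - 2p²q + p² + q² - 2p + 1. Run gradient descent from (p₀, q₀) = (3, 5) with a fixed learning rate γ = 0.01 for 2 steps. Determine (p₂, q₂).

(2.34421632, 5.101408)

∇J = (4p³ - 4pq + 2p - 2, -2p² + 2q)
(p₁, q₁) = (3, 5) − 0.01·(52, -8) = (2.48, 5.08)
(p₂, q₂) = (2.48, 5.08) − 0.01·(13.578368, -2.1408) = (2.34421632, 5.101408)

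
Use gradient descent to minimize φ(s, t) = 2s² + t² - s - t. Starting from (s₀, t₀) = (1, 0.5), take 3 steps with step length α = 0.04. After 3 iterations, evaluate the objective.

0.020210285568

∇φ = (4s - 1, 2t - 1)
(s₁, t₁) = (1, 0.5) − 0.04·(3, 0) = (0.88, 0.5)
(s₂, t₂) = (0.88, 0.5) − 0.04·(2.52, 0) = (0.7792, 0.5)
(s₃, t₃) = (0.7792, 0.5) − 0.04·(2.1168, 0) = (0.694528, 0.5)
φ(0.694528, 0.5) = 0.020210285568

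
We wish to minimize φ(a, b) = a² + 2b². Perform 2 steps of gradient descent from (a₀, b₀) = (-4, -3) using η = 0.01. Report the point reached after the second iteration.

(-3.8416, -2.7648)

∇φ = (2a, 4b)
(a₁, b₁) = (-4, -3) − 0.01·(-8, -12) = (-3.92, -2.88)
(a₂, b₂) = (-3.92, -2.88) − 0.01·(-7.84, -11.52) = (-3.8416, -2.7648)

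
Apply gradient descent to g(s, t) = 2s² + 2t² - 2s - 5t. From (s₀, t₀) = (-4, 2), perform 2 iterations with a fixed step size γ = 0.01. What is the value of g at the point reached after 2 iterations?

∇g = (4s - 2, 4t - 5)
(s₁, t₁) = (-4, 2) − 0.01·(-18, 3) = (-3.82, 1.97)
(s₂, t₂) = (-3.82, 1.97) − 0.01·(-17.28, 2.88) = (-3.6472, 1.9412)
g(-3.6472, 1.9412) = 31.72905056

31.72905056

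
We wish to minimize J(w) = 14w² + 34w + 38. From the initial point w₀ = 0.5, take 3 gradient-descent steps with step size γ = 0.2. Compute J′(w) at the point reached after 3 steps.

-4672.128

J′(w) = 28w + 34
Step 1: J′(0.5) = 48; w₁ = 0.5 − 0.2·48 = -9.1
Step 2: J′(-9.1) = -220.8; w₂ = -9.1 − 0.2·(-220.8) = 35.06
Step 3: J′(35.06) = 1015.68; w₃ = 35.06 − 0.2·1015.68 = -168.076
J′(w) at (-168.076) = -4672.128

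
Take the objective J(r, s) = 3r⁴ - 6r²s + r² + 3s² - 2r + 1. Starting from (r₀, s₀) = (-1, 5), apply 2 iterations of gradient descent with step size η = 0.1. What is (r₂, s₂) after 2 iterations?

∇J = (12r³ - 12rs + 2r - 2, -6r² + 6s)
Step 1: at (-1, 5), ∇J = (44, 24) → (-1, 5) − 0.1·(44, 24) = (-5.4, 2.6)
Step 2: at (-5.4, 2.6), ∇J = (-1733.888, -159.36) → (-5.4, 2.6) − 0.1·(-1733.888, -159.36) = (167.9888, 18.536)

(167.9888, 18.536)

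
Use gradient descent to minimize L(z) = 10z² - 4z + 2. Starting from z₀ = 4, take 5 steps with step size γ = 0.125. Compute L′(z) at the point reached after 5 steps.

L′(z) = 20z - 4
Step 1: L′(4) = 76; z₁ = 4 − 0.125·76 = -5.5
Step 2: L′(-5.5) = -114; z₂ = -5.5 − 0.125·(-114) = 8.75
Step 3: L′(8.75) = 171; z₃ = 8.75 − 0.125·171 = -12.625
Step 4: L′(-12.625) = -256.5; z₄ = -12.625 − 0.125·(-256.5) = 19.4375
Step 5: L′(19.4375) = 384.75; z₅ = 19.4375 − 0.125·384.75 = -28.65625
L′(z) at (-28.65625) = -577.125

-577.125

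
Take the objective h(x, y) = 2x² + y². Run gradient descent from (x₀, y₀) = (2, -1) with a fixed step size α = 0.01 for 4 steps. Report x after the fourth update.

1.69869312

∇h = (4x, 2y)
(x₁, y₁) = (2, -1) − 0.01·(8, -2) = (1.92, -0.98)
(x₂, y₂) = (1.92, -0.98) − 0.01·(7.68, -1.96) = (1.8432, -0.9604)
(x₃, y₃) = (1.8432, -0.9604) − 0.01·(7.3728, -1.9208) = (1.769472, -0.941192)
(x₄, y₄) = (1.769472, -0.941192) − 0.01·(7.077888, -1.882384) = (1.69869312, -0.92236816)
x = 1.69869312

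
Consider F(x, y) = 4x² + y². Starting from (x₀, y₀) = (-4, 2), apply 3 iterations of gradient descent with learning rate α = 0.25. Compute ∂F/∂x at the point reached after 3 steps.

32

∇F = (8x, 2y)
(x₁, y₁) = (-4, 2) − 0.25·(-32, 4) = (4, 1)
(x₂, y₂) = (4, 1) − 0.25·(32, 2) = (-4, 0.5)
(x₃, y₃) = (-4, 0.5) − 0.25·(-32, 1) = (4, 0.25)
∂F/∂x at (4, 0.25) = 32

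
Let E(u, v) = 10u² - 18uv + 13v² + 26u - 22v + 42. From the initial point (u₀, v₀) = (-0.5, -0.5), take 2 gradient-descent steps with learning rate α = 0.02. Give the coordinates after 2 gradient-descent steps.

(-1.1128, 0.0896)

∇E = (20u - 18v + 26, -18u + 26v - 22)
Step 1: at (-0.5, -0.5), ∇E = (25, -26) → (-0.5, -0.5) − 0.02·(25, -26) = (-1, 0.02)
Step 2: at (-1, 0.02), ∇E = (5.64, -3.48) → (-1, 0.02) − 0.02·(5.64, -3.48) = (-1.1128, 0.0896)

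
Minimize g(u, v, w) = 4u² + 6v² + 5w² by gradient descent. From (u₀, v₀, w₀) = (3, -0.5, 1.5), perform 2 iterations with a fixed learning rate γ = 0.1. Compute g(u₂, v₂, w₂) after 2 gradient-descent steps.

0.06

∇g = (8u, 12v, 10w)
(u₁, v₁, w₁) = (3, -0.5, 1.5) − 0.1·(24, -6, 15) = (0.6, 0.1, 0)
(u₂, v₂, w₂) = (0.6, 0.1, 0) − 0.1·(4.8, 1.2, 0) = (0.12, -0.02, 0)
g(0.12, -0.02, 0) = 0.06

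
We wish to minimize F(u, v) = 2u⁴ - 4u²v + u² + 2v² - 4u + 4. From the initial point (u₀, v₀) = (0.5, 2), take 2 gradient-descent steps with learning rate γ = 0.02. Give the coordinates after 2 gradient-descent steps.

∇F = (8u³ - 8uv + 2u - 4, -4u² + 4v)
(u₁, v₁) = (0.5, 2) − 0.02·(-10, 7) = (0.7, 1.86)
(u₂, v₂) = (0.7, 1.86) − 0.02·(-10.272, 5.48) = (0.90544, 1.7504)

(0.90544, 1.7504)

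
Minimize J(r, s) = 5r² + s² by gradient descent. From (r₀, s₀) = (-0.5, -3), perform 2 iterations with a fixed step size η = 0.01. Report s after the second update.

-2.8812

∇J = (10r, 2s)
(r₁, s₁) = (-0.5, -3) − 0.01·(-5, -6) = (-0.45, -2.94)
(r₂, s₂) = (-0.45, -2.94) − 0.01·(-4.5, -5.88) = (-0.405, -2.8812)
s = -2.8812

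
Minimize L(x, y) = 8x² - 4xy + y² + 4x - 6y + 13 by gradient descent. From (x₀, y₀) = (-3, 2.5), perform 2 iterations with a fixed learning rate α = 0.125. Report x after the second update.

-3.6875

∇L = (16x - 4y + 4, -4x + 2y - 6)
(x₁, y₁) = (-3, 2.5) − 0.125·(-54, 11) = (3.75, 1.125)
(x₂, y₂) = (3.75, 1.125) − 0.125·(59.5, -18.75) = (-3.6875, 3.46875)
x = -3.6875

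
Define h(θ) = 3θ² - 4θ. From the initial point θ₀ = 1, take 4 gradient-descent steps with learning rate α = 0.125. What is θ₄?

0.66796875

h′(θ) = 6θ - 4
Step 1: h′(1) = 2; θ₁ = 1 − 0.125·2 = 0.75
Step 2: h′(0.75) = 0.5; θ₂ = 0.75 − 0.125·0.5 = 0.6875
Step 3: h′(0.6875) = 0.125; θ₃ = 0.6875 − 0.125·0.125 = 0.671875
Step 4: h′(0.671875) = 0.03125; θ₄ = 0.671875 − 0.125·0.03125 = 0.66796875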